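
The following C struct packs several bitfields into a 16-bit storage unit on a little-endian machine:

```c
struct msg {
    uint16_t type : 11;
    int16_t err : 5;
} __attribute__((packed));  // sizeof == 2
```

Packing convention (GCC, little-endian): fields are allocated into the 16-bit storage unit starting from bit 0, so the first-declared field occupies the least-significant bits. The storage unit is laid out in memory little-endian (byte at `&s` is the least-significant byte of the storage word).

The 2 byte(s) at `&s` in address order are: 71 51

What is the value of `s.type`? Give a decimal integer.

[0]=0x71 [1]=0x51 (little-endian) → word 0x5171
type:11 @ bit 0 → (0x5171>>0)&0x7ff = 0x171  ←
err:5 @ bit 11 → (0x5171>>11)&0x1f = 0xa

369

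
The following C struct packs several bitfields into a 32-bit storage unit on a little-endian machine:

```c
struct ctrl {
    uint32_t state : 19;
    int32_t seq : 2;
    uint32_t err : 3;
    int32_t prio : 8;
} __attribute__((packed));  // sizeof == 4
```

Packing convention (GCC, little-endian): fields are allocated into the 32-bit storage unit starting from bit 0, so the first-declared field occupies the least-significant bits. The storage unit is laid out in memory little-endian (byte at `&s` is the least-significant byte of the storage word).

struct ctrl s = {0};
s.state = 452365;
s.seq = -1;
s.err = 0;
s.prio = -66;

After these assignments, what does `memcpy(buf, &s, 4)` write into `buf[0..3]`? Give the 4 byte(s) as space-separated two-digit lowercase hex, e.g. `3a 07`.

0d e7 1e be

state (19b) val=452365 bits=0x6e70d at bit 0: 0x0006e70d
seq (2b) val=-1 bits=0x3 at bit 19: 0x001ee70d
err (3b) val=0 bits=0x0 at bit 21: 0x001ee70d
prio (8b) val=-66 bits=0xbe at bit 24: 0xbe1ee70d
word = 0xbe1ee70d → little-endian bytes:
  [0]=0x0d  [1]=0xe7  [2]=0x1e  [3]=0xbe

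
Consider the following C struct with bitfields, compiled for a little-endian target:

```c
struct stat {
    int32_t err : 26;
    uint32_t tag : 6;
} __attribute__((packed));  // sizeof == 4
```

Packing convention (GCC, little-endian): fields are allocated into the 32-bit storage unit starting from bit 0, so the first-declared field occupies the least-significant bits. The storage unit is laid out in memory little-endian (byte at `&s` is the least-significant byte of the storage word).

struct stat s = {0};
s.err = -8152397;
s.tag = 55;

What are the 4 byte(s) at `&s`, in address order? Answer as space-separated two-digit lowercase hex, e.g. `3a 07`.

err (26b) val=-8152397 bits=0x3839ab3 at bit 0: 0x03839ab3
tag (6b) val=55 bits=0x37 at bit 26: 0xdf839ab3
word = 0xdf839ab3 → little-endian bytes:
  [0]=0xb3  [1]=0x9a  [2]=0x83  [3]=0xdf

b3 9a 83 df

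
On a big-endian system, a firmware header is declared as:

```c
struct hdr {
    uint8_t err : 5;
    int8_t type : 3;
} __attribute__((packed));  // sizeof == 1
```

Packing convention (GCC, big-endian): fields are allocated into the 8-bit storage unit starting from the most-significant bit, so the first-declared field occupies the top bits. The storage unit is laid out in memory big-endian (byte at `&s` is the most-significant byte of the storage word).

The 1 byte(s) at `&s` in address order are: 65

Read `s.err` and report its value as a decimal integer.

[0]=0x65 (big-endian) → word 0x65
err [3+:5] = (word>>3) & 0x1f = 12  ←
type [0+:3] = (word>>0) & 0x7 = 5

12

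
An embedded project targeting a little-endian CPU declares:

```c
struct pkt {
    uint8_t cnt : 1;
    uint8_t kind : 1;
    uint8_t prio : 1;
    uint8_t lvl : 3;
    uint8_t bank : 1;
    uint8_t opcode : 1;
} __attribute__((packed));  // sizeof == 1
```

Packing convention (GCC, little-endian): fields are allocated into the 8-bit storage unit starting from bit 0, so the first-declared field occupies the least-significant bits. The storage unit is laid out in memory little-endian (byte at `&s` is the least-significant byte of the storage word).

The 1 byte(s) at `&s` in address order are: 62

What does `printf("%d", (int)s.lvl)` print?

[0]=0x62 (little-endian) → word 0x62
cnt [0+:1] = (word>>0) & 0x1 = 0
kind [1+:1] = (word>>1) & 0x1 = 1
prio [2+:1] = (word>>2) & 0x1 = 0
lvl [3+:3] = (word>>3) & 0x7 = 4  ←
bank [6+:1] = (word>>6) & 0x1 = 1
opcode [7+:1] = (word>>7) & 0x1 = 0

4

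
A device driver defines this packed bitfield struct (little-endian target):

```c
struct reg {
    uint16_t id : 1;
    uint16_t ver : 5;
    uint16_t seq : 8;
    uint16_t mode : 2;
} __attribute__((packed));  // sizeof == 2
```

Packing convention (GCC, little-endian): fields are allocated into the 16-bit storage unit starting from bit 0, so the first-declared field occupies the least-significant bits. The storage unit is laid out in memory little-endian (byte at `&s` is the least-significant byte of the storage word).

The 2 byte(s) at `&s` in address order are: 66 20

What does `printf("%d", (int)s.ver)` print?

19

[0]=0x66 [1]=0x20 (little-endian) → word 0x2066
id [0+:1] = (word>>0) & 0x1 = 0
ver [1+:5] = (word>>1) & 0x1f = 19  ←
seq [6+:8] = (word>>6) & 0xff = 129
mode [14+:2] = (word>>14) & 0x3 = 0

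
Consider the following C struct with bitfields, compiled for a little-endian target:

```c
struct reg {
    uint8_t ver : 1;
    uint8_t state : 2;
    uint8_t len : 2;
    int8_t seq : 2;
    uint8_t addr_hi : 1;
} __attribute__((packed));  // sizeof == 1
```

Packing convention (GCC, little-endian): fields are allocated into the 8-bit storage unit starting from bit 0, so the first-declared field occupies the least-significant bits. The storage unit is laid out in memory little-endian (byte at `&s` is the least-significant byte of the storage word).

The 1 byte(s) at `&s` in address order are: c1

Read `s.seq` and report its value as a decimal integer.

-2

[0]=0xc1 (little-endian) → word 0xc1
ver:1 @ bit 0 → (0xc1>>0)&0x1 = 0x1
state:2 @ bit 1 → (0xc1>>1)&0x3 = 0x0
len:2 @ bit 3 → (0xc1>>3)&0x3 = 0x0
seq:2 @ bit 5 → (0xc1>>5)&0x3 = 0x2  ←
addr_hi:1 @ bit 7 → (0xc1>>7)&0x1 = 0x1
seq signed 2b, MSB=1: 2 - 4 = -2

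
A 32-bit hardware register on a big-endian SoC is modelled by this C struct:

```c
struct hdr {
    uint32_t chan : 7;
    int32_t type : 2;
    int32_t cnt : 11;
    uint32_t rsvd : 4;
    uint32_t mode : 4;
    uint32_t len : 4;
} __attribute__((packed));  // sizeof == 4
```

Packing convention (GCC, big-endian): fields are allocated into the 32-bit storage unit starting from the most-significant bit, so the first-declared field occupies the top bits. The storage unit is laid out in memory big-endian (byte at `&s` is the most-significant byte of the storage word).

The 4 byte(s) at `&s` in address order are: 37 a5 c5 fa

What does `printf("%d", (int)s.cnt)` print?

[0]=0x37 [1]=0xa5 [2]=0xc5 [3]=0xfa (big-endian) → word 0x37a5c5fa
chan [25+:7] = (word>>25) & 0x7f = 27
type [23+:2] = (word>>23) & 0x3 = 3
cnt [12+:11] = (word>>12) & 0x7ff = 604  ←
rsvd [8+:4] = (word>>8) & 0xf = 5
mode [4+:4] = (word>>4) & 0xf = 15
len [0+:4] = (word>>0) & 0xf = 10
cnt signed 11b, MSB=0: value = 604

604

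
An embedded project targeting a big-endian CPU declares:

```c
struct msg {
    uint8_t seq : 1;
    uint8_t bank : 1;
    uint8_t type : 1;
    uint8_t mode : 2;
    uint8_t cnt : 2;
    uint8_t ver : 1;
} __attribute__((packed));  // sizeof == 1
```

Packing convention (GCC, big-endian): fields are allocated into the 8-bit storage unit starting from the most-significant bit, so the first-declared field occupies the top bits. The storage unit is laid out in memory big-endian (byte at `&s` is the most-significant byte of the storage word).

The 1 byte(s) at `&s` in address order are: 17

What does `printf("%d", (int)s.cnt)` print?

[0]=0x17 (big-endian) → word 0x17
seq:1 @ bit 7 → (0x17>>7)&0x1 = 0x0
bank:1 @ bit 6 → (0x17>>6)&0x1 = 0x0
type:1 @ bit 5 → (0x17>>5)&0x1 = 0x0
mode:2 @ bit 3 → (0x17>>3)&0x3 = 0x2
cnt:2 @ bit 1 → (0x17>>1)&0x3 = 0x3  ←
ver:1 @ bit 0 → (0x17>>0)&0x1 = 0x1

3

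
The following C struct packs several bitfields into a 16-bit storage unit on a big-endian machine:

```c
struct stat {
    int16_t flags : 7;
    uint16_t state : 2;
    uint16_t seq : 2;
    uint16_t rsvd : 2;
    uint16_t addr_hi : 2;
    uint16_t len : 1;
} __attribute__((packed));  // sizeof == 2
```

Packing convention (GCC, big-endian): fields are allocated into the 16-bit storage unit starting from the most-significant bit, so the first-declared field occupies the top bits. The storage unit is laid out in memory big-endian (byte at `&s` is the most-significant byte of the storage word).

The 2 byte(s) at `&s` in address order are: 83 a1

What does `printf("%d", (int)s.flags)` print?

[0]=0x83 [1]=0xa1 (big-endian) → word 0x83a1
flags [9+:7] = (word>>9) & 0x7f = 65  ←
state [7+:2] = (word>>7) & 0x3 = 3
seq [5+:2] = (word>>5) & 0x3 = 1
rsvd [3+:2] = (word>>3) & 0x3 = 0
addr_hi [1+:2] = (word>>1) & 0x3 = 0
len [0+:1] = (word>>0) & 0x1 = 1
flags signed 7b, MSB=1: 65 - 128 = -63

-63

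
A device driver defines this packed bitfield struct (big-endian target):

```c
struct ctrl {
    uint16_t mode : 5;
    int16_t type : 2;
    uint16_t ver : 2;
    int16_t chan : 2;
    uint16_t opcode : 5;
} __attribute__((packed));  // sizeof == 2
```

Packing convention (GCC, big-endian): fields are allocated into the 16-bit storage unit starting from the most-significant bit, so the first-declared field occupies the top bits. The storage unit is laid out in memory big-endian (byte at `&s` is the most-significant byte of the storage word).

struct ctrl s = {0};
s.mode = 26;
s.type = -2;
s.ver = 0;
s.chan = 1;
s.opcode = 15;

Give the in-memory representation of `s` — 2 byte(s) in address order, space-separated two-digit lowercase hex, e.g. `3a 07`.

d4 2f

[11+:5] mode=26 & 0x1f = 0x1a; word=0xd000
[9+:2] type=-2 & 0x3 = 0x2; word=0xd400
[7+:2] ver=0 & 0x3 = 0x0; word=0xd400
[5+:2] chan=1 & 0x3 = 0x1; word=0xd420
[0+:5] opcode=15 & 0x1f = 0xf; word=0xd42f
word = 0xd42f → big-endian bytes:
  [0]=0xd4  [1]=0x2f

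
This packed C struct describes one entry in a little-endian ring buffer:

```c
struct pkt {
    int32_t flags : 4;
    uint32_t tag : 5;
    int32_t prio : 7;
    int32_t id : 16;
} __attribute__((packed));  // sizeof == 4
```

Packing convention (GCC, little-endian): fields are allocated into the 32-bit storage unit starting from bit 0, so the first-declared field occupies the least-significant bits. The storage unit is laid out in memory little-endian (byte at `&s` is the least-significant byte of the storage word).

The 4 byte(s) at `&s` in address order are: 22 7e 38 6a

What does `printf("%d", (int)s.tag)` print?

[0]=0x22 [1]=0x7e [2]=0x38 [3]=0x6a (little-endian) → word 0x6a387e22
flags:4 @ bit 0 → (0x6a387e22>>0)&0xf = 0x2
tag:5 @ bit 4 → (0x6a387e22>>4)&0x1f = 0x2  ←
prio:7 @ bit 9 → (0x6a387e22>>9)&0x7f = 0x3f
id:16 @ bit 16 → (0x6a387e22>>16)&0xffff = 0x6a38

2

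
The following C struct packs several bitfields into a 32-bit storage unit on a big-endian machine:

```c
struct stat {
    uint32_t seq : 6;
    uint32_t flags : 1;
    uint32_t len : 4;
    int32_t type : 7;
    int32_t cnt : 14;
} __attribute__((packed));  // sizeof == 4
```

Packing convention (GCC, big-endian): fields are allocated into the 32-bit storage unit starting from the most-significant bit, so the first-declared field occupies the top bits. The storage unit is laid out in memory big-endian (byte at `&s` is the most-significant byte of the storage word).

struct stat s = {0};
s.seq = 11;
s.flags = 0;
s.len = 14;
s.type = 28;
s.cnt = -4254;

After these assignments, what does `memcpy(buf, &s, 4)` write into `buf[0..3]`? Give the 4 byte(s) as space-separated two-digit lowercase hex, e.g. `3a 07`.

2d c7 2f 62

[26+:6] seq=11 & 0x3f = 0xb; word=0x2c000000
[25+:1] flags=0 & 0x1 = 0x0; word=0x2c000000
[21+:4] len=14 & 0xf = 0xe; word=0x2dc00000
[14+:7] type=28 & 0x7f = 0x1c; word=0x2dc70000
[0+:14] cnt=-4254 & 0x3fff = 0x2f62; word=0x2dc72f62
word = 0x2dc72f62 → big-endian bytes:
  [0]=0x2d  [1]=0xc7  [2]=0x2f  [3]=0x62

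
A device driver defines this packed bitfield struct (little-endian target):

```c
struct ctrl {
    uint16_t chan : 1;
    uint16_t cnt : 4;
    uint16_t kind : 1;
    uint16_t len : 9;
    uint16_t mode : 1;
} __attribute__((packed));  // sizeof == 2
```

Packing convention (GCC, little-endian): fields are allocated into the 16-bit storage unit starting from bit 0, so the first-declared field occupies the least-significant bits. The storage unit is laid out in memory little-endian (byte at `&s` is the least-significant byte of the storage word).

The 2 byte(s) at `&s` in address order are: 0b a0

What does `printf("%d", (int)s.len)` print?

128

[0]=0x0b [1]=0xa0 (little-endian) → word 0xa00b
chan:1 @ bit 0 → (0xa00b>>0)&0x1 = 0x1
cnt:4 @ bit 1 → (0xa00b>>1)&0xf = 0x5
kind:1 @ bit 5 → (0xa00b>>5)&0x1 = 0x0
len:9 @ bit 6 → (0xa00b>>6)&0x1ff = 0x80  ←
mode:1 @ bit 15 → (0xa00b>>15)&0x1 = 0x1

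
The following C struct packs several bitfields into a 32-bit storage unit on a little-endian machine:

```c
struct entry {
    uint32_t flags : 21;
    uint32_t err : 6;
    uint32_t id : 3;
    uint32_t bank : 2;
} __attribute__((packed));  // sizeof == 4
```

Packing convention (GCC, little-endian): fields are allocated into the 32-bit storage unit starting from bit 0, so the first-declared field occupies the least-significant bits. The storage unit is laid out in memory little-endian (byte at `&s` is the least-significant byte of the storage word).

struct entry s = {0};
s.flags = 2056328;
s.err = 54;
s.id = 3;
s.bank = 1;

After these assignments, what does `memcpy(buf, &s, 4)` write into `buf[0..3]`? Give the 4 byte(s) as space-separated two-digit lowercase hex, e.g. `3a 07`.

88 60 df 5e

[0+:21] flags=2056328 & 0x1fffff = 0x1f6088; word=0x001f6088
[21+:6] err=54 & 0x3f = 0x36; word=0x06df6088
[27+:3] id=3 & 0x7 = 0x3; word=0x1edf6088
[30+:2] bank=1 & 0x3 = 0x1; word=0x5edf6088
word = 0x5edf6088 → little-endian bytes:
  [0]=0x88  [1]=0x60  [2]=0xdf  [3]=0x5e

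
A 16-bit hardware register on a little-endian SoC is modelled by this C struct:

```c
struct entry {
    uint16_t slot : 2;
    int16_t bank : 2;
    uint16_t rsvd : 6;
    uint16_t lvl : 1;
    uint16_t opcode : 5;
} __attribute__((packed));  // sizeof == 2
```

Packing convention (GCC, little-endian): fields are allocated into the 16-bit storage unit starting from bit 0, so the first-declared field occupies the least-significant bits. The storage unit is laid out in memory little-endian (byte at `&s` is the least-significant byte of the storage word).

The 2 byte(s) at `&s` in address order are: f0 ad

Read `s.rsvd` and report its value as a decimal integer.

31

[0]=0xf0 [1]=0xad (little-endian) → word 0xadf0
slot:2 @ bit 0 → (0xadf0>>0)&0x3 = 0x0
bank:2 @ bit 2 → (0xadf0>>2)&0x3 = 0x0
rsvd:6 @ bit 4 → (0xadf0>>4)&0x3f = 0x1f  ←
lvl:1 @ bit 10 → (0xadf0>>10)&0x1 = 0x1
opcode:5 @ bit 11 → (0xadf0>>11)&0x1f = 0x15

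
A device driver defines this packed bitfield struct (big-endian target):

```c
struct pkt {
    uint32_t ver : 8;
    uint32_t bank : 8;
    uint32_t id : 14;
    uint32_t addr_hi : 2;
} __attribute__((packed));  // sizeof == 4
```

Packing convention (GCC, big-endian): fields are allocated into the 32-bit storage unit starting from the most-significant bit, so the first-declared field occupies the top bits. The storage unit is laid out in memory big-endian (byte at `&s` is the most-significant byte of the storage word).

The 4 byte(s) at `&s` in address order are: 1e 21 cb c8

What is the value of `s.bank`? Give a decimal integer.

33

[0]=0x1e [1]=0x21 [2]=0xcb [3]=0xc8 (big-endian) → word 0x1e21cbc8
ver [24+:8] = (word>>24) & 0xff = 30
bank [16+:8] = (word>>16) & 0xff = 33  ←
id [2+:14] = (word>>2) & 0x3fff = 13042
addr_hi [0+:2] = (word>>0) & 0x3 = 0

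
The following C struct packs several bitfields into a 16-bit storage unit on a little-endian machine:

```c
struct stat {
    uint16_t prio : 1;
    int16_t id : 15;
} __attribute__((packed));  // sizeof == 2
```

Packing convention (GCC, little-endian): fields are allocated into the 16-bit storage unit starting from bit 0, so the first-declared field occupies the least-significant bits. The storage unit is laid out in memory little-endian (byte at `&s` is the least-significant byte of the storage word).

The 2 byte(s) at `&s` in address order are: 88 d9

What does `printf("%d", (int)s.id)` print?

[0]=0x88 [1]=0xd9 (little-endian) → word 0xd988
prio:1 @ bit 0 → (0xd988>>0)&0x1 = 0x0
id:15 @ bit 1 → (0xd988>>1)&0x7fff = 0x6cc4  ←
id signed 15b, MSB=1: 27844 - 32768 = -4924

-4924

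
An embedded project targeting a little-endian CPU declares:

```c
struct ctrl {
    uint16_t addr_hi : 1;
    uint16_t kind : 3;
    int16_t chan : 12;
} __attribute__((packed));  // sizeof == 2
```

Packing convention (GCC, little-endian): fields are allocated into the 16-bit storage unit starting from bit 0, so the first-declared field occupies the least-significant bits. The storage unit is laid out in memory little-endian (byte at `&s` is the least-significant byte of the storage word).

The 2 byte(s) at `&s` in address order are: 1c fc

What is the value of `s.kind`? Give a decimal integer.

[0]=0x1c [1]=0xfc (little-endian) → word 0xfc1c
addr_hi:1 @ bit 0 → (0xfc1c>>0)&0x1 = 0x0
kind:3 @ bit 1 → (0xfc1c>>1)&0x7 = 0x6  ←
chan:12 @ bit 4 → (0xfc1c>>4)&0xfff = 0xfc1

6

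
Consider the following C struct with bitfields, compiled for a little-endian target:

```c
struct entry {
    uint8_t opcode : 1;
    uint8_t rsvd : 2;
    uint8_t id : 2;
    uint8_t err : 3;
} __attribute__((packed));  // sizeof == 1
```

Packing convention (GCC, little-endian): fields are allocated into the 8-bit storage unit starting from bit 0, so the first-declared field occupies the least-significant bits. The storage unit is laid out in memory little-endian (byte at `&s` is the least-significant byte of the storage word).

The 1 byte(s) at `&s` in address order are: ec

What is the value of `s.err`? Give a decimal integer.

[0]=0xec (little-endian) → word 0xec
opcode [0+:1] = (word>>0) & 0x1 = 0
rsvd [1+:2] = (word>>1) & 0x3 = 2
id [3+:2] = (word>>3) & 0x3 = 1
err [5+:3] = (word>>5) & 0x7 = 7  ←

7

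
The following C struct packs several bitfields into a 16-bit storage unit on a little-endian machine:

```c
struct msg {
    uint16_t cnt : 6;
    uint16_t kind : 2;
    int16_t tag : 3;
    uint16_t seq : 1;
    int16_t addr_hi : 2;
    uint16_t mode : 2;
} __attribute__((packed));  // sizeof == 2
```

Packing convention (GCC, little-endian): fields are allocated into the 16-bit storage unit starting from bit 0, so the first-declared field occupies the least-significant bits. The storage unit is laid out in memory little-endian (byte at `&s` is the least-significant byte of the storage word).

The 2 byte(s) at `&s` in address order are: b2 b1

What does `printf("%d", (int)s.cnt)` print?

50

[0]=0xb2 [1]=0xb1 (little-endian) → word 0xb1b2
cnt [0+:6] = (word>>0) & 0x3f = 50  ←
kind [6+:2] = (word>>6) & 0x3 = 2
tag [8+:3] = (word>>8) & 0x7 = 1
seq [11+:1] = (word>>11) & 0x1 = 0
addr_hi [12+:2] = (word>>12) & 0x3 = 3
mode [14+:2] = (word>>14) & 0x3 = 2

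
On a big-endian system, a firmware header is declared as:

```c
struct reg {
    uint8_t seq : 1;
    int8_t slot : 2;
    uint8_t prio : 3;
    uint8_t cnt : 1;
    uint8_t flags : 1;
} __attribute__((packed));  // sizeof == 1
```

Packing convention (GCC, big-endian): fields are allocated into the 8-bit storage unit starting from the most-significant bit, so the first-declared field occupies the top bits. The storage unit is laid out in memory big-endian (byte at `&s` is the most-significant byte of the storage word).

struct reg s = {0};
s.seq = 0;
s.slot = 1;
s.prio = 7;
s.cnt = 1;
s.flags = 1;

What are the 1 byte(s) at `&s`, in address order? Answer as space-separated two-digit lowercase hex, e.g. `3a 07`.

seq (1b) val=0 bits=0x0 at bit 7: 0x00
slot (2b) val=1 bits=0x1 at bit 5: 0x20
prio (3b) val=7 bits=0x7 at bit 2: 0x3c
cnt (1b) val=1 bits=0x1 at bit 1: 0x3e
flags (1b) val=1 bits=0x1 at bit 0: 0x3f
word = 0x3f → big-endian bytes:
  [0]=0x3f

3f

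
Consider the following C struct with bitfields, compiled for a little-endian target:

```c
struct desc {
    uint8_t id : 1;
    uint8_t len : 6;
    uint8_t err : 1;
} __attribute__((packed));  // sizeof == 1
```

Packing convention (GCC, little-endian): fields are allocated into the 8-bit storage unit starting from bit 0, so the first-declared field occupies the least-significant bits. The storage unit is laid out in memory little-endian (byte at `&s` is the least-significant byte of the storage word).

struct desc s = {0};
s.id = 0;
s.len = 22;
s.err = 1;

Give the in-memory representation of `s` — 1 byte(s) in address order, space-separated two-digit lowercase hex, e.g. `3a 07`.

id:1 = 0 → 0x0 << 0 → word 0x00
len:6 = 22 → 0x16 << 1 → word 0x2c
err:1 = 1 → 0x1 << 7 → word 0xac
word = 0xac → little-endian bytes:
  [0]=0xac

ac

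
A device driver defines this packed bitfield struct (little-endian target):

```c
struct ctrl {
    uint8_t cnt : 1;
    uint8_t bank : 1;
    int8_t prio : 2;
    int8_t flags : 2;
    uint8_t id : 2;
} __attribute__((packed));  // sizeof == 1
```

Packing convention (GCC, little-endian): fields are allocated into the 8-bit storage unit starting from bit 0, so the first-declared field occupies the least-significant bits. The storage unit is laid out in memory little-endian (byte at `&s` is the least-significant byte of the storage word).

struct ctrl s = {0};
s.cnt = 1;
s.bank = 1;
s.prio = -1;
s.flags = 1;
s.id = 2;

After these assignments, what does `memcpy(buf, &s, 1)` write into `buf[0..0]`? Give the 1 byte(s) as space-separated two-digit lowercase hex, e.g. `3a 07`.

9f

cnt (1b) val=1 bits=0x1 at bit 0: 0x01
bank (1b) val=1 bits=0x1 at bit 1: 0x03
prio (2b) val=-1 bits=0x3 at bit 2: 0x0f
flags (2b) val=1 bits=0x1 at bit 4: 0x1f
id (2b) val=2 bits=0x2 at bit 6: 0x9f
word = 0x9f → little-endian bytes:
  [0]=0x9f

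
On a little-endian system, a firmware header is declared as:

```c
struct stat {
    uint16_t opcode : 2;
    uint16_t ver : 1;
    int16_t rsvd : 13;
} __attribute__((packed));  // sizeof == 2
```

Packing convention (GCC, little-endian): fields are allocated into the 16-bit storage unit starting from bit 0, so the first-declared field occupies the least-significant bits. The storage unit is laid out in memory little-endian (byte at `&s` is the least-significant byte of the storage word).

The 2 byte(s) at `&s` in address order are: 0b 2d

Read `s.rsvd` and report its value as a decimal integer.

1441

[0]=0x0b [1]=0x2d (little-endian) → word 0x2d0b
opcode [0+:2] = (word>>0) & 0x3 = 3
ver [2+:1] = (word>>2) & 0x1 = 0
rsvd [3+:13] = (word>>3) & 0x1fff = 1441  ←
rsvd signed 13b, MSB=0: value = 1441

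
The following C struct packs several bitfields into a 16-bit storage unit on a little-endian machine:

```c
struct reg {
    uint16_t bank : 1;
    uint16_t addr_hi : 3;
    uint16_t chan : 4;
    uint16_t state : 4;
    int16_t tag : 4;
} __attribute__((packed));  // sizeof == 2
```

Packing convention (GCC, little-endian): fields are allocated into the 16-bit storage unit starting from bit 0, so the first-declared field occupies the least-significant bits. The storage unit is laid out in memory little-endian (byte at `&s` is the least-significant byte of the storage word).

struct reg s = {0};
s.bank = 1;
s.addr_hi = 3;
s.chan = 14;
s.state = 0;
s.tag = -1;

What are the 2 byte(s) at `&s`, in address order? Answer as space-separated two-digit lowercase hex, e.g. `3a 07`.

e7 f0

[0+:1] bank=1 & 0x1 = 0x1; word=0x0001
[1+:3] addr_hi=3 & 0x7 = 0x3; word=0x0007
[4+:4] chan=14 & 0xf = 0xe; word=0x00e7
[8+:4] state=0 & 0xf = 0x0; word=0x00e7
[12+:4] tag=-1 & 0xf = 0xf; word=0xf0e7
word = 0xf0e7 → little-endian bytes:
  [0]=0xe7  [1]=0xf0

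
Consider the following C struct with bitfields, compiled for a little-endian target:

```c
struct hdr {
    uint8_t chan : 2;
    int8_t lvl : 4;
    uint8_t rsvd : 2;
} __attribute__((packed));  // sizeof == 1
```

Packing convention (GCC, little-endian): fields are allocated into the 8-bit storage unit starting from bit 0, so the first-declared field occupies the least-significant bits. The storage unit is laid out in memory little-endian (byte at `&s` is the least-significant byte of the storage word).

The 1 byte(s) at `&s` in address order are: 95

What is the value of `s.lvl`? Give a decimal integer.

5

[0]=0x95 (little-endian) → word 0x95
chan [0+:2] = (word>>0) & 0x3 = 1
lvl [2+:4] = (word>>2) & 0xf = 5  ←
rsvd [6+:2] = (word>>6) & 0x3 = 2
lvl signed 4b, MSB=0: value = 5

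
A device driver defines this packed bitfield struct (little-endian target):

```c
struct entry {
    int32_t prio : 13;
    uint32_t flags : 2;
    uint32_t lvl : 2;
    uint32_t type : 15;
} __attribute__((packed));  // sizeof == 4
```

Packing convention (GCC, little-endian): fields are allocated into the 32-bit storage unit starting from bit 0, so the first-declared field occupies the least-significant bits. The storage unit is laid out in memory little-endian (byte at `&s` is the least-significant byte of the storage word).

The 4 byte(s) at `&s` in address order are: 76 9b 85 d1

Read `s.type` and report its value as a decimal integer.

26818

[0]=0x76 [1]=0x9b [2]=0x85 [3]=0xd1 (little-endian) → word 0xd1859b76
prio [0+:13] = (word>>0) & 0x1fff = 7030
flags [13+:2] = (word>>13) & 0x3 = 0
lvl [15+:2] = (word>>15) & 0x3 = 3
type [17+:15] = (word>>17) & 0x7fff = 26818  ←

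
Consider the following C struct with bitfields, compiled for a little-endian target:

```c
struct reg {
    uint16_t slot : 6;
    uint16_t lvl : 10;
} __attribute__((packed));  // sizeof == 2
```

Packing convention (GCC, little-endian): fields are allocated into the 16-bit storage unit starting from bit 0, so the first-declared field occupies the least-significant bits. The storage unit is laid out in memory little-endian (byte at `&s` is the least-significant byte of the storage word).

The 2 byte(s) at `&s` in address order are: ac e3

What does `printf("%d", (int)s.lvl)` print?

[0]=0xac [1]=0xe3 (little-endian) → word 0xe3ac
slot [0+:6] = (word>>0) & 0x3f = 44
lvl [6+:10] = (word>>6) & 0x3ff = 910  ←

910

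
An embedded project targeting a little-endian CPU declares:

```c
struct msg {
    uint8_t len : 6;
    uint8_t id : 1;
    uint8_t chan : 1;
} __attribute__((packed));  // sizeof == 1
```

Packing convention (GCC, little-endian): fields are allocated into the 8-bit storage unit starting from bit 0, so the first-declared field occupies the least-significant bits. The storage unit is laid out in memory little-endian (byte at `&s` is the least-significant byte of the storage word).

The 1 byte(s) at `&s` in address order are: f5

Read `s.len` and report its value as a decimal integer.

[0]=0xf5 (little-endian) → word 0xf5
len:6 @ bit 0 → (0xf5>>0)&0x3f = 0x35  ←
id:1 @ bit 6 → (0xf5>>6)&0x1 = 0x1
chan:1 @ bit 7 → (0xf5>>7)&0x1 = 0x1

53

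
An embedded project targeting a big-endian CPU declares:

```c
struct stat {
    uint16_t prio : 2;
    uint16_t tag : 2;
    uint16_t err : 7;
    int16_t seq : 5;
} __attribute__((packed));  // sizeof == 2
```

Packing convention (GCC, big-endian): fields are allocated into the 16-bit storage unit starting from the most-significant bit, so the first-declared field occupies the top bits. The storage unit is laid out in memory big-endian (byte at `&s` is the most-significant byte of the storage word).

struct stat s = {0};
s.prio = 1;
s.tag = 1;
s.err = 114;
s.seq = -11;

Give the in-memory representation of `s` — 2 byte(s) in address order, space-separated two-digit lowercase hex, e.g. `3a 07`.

5e 55

prio:2 = 1 → 0x1 << 14 → word 0x4000
tag:2 = 1 → 0x1 << 12 → word 0x5000
err:7 = 114 → 0x72 << 5 → word 0x5e40
seq:5 = -11 → 0x15 << 0 → word 0x5e55
word = 0x5e55 → big-endian bytes:
  [0]=0x5e  [1]=0x55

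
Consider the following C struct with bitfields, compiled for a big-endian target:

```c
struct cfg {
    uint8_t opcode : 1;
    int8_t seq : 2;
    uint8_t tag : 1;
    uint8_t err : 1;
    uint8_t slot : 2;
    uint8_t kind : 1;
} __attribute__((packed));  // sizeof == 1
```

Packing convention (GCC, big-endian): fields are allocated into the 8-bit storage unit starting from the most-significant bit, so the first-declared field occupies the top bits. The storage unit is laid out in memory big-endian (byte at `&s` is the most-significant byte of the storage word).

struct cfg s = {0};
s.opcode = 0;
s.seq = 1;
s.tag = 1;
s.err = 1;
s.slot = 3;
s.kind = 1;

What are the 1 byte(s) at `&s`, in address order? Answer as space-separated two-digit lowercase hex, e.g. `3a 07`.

3f

opcode (1b) val=0 bits=0x0 at bit 7: 0x00
seq (2b) val=1 bits=0x1 at bit 5: 0x20
tag (1b) val=1 bits=0x1 at bit 4: 0x30
err (1b) val=1 bits=0x1 at bit 3: 0x38
slot (2b) val=3 bits=0x3 at bit 1: 0x3e
kind (1b) val=1 bits=0x1 at bit 0: 0x3f
word = 0x3f → big-endian bytes:
  [0]=0x3f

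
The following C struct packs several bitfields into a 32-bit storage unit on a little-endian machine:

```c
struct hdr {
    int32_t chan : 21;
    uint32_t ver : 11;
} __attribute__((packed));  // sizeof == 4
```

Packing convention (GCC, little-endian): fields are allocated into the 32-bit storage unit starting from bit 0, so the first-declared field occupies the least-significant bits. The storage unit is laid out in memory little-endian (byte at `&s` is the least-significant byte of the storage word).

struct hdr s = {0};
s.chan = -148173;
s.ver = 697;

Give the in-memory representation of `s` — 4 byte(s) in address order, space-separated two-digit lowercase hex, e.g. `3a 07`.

33 bd 3d 57

chan:21 = -148173 → 0x1dbd33 << 0 → word 0x001dbd33
ver:11 = 697 → 0x2b9 << 21 → word 0x573dbd33
word = 0x573dbd33 → little-endian bytes:
  [0]=0x33  [1]=0xbd  [2]=0x3d  [3]=0x57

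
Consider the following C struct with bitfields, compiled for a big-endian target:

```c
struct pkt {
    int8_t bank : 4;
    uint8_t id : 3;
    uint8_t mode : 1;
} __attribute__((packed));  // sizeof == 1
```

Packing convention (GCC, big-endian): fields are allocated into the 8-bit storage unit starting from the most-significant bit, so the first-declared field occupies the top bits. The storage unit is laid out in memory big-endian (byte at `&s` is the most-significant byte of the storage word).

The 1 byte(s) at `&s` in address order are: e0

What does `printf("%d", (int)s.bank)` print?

[0]=0xe0 (big-endian) → word 0xe0
bank:4 @ bit 4 → (0xe0>>4)&0xf = 0xe  ←
id:3 @ bit 1 → (0xe0>>1)&0x7 = 0x0
mode:1 @ bit 0 → (0xe0>>0)&0x1 = 0x0
bank signed 4b, MSB=1: 14 - 16 = -2

-2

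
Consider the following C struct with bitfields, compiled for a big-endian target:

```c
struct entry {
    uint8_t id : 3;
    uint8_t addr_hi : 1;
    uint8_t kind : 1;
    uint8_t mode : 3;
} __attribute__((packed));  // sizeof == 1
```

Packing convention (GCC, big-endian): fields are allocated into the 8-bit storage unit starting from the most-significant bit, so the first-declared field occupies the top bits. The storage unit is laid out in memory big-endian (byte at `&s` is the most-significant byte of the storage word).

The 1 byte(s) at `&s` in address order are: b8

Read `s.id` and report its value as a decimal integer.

5

[0]=0xb8 (big-endian) → word 0xb8
id [5+:3] = (word>>5) & 0x7 = 5  ←
addr_hi [4+:1] = (word>>4) & 0x1 = 1
kind [3+:1] = (word>>3) & 0x1 = 1
mode [0+:3] = (word>>0) & 0x7 = 0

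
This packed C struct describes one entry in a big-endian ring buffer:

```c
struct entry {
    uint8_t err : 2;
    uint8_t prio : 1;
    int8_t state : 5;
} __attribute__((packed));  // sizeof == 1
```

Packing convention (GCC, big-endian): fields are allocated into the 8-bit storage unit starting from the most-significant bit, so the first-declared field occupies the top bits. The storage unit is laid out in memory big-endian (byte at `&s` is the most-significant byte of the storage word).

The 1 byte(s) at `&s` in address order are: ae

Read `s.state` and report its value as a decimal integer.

[0]=0xae (big-endian) → word 0xae
err:2 @ bit 6 → (0xae>>6)&0x3 = 0x2
prio:1 @ bit 5 → (0xae>>5)&0x1 = 0x1
state:5 @ bit 0 → (0xae>>0)&0x1f = 0xe  ←
state signed 5b, MSB=0: value = 14

14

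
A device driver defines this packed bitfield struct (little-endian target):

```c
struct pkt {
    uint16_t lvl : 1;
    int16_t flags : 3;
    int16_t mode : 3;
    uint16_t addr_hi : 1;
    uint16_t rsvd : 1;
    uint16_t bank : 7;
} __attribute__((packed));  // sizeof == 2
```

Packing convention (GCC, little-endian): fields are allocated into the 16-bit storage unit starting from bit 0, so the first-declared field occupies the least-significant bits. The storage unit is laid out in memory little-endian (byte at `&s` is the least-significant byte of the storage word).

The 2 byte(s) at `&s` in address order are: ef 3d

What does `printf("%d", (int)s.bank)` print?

[0]=0xef [1]=0x3d (little-endian) → word 0x3def
lvl:1 @ bit 0 → (0x3def>>0)&0x1 = 0x1
flags:3 @ bit 1 → (0x3def>>1)&0x7 = 0x7
mode:3 @ bit 4 → (0x3def>>4)&0x7 = 0x6
addr_hi:1 @ bit 7 → (0x3def>>7)&0x1 = 0x1
rsvd:1 @ bit 8 → (0x3def>>8)&0x1 = 0x1
bank:7 @ bit 9 → (0x3def>>9)&0x7f = 0x1e  ←

30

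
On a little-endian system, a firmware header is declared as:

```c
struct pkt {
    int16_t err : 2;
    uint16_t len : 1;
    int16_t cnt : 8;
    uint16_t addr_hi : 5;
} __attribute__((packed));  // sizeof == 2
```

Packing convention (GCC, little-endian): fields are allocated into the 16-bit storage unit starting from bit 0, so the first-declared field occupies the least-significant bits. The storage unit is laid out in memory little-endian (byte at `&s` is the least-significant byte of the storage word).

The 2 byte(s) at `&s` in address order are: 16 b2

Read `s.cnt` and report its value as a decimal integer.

66

[0]=0x16 [1]=0xb2 (little-endian) → word 0xb216
err [0+:2] = (word>>0) & 0x3 = 2
len [2+:1] = (word>>2) & 0x1 = 1
cnt [3+:8] = (word>>3) & 0xff = 66  ←
addr_hi [11+:5] = (word>>11) & 0x1f = 22
cnt signed 8b, MSB=0: value = 66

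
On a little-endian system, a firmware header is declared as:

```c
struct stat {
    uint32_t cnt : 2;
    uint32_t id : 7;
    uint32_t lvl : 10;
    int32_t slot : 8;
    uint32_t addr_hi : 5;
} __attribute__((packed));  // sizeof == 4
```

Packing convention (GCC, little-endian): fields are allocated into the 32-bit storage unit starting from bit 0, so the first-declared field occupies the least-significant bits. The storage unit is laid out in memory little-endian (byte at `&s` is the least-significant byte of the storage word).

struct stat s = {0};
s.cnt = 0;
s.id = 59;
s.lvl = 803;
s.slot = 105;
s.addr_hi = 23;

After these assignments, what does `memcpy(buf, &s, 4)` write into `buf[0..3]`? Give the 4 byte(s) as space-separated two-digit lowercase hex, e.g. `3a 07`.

cnt:2 = 0 → 0x0 << 0 → word 0x00000000
id:7 = 59 → 0x3b << 2 → word 0x000000ec
lvl:10 = 803 → 0x323 << 9 → word 0x000646ec
slot:8 = 105 → 0x69 << 19 → word 0x034e46ec
addr_hi:5 = 23 → 0x17 << 27 → word 0xbb4e46ec
word = 0xbb4e46ec → little-endian bytes:
  [0]=0xec  [1]=0x46  [2]=0x4e  [3]=0xbb

ec 46 4e bb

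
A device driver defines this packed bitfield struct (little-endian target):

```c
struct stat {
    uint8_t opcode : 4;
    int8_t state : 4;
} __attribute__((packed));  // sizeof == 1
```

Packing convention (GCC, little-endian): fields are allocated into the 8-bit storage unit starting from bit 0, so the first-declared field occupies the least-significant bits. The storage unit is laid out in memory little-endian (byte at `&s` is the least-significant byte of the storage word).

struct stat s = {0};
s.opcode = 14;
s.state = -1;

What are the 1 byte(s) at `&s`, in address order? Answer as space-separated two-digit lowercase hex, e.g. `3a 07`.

fe

opcode (4b) val=14 bits=0xe at bit 0: 0x0e
state (4b) val=-1 bits=0xf at bit 4: 0xfe
word = 0xfe → little-endian bytes:
  [0]=0xfe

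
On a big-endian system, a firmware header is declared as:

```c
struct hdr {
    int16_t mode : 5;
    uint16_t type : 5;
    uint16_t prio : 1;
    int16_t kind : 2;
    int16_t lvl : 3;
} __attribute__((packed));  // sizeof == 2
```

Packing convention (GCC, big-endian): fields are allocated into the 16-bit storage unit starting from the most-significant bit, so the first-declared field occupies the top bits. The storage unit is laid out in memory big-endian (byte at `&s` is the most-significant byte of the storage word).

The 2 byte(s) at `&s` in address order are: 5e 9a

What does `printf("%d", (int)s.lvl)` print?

[0]=0x5e [1]=0x9a (big-endian) → word 0x5e9a
mode:5 @ bit 11 → (0x5e9a>>11)&0x1f = 0xb
type:5 @ bit 6 → (0x5e9a>>6)&0x1f = 0x1a
prio:1 @ bit 5 → (0x5e9a>>5)&0x1 = 0x0
kind:2 @ bit 3 → (0x5e9a>>3)&0x3 = 0x3
lvl:3 @ bit 0 → (0x5e9a>>0)&0x7 = 0x2  ←
lvl signed 3b, MSB=0: value = 2

2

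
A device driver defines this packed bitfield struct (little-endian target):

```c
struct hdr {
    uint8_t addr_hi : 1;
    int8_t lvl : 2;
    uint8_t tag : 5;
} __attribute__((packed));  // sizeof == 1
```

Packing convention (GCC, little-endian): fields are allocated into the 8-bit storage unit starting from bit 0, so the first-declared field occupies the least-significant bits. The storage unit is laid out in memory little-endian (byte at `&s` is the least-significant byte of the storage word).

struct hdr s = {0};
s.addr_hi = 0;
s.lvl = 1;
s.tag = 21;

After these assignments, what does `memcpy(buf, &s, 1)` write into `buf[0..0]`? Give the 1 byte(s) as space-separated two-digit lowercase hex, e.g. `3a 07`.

aa

[0+:1] addr_hi=0 & 0x1 = 0x0; word=0x00
[1+:2] lvl=1 & 0x3 = 0x1; word=0x02
[3+:5] tag=21 & 0x1f = 0x15; word=0xaa
word = 0xaa → little-endian bytes:
  [0]=0xaa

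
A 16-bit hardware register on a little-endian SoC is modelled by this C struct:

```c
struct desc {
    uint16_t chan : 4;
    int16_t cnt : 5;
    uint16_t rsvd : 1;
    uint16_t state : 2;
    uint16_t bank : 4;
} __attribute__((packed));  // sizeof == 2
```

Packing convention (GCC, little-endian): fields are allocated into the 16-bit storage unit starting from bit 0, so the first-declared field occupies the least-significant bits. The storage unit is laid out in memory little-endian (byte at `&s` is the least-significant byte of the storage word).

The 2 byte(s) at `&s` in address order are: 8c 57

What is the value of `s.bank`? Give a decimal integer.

5

[0]=0x8c [1]=0x57 (little-endian) → word 0x578c
chan:4 @ bit 0 → (0x578c>>0)&0xf = 0xc
cnt:5 @ bit 4 → (0x578c>>4)&0x1f = 0x18
rsvd:1 @ bit 9 → (0x578c>>9)&0x1 = 0x1
state:2 @ bit 10 → (0x578c>>10)&0x3 = 0x1
bank:4 @ bit 12 → (0x578c>>12)&0xf = 0x5  ←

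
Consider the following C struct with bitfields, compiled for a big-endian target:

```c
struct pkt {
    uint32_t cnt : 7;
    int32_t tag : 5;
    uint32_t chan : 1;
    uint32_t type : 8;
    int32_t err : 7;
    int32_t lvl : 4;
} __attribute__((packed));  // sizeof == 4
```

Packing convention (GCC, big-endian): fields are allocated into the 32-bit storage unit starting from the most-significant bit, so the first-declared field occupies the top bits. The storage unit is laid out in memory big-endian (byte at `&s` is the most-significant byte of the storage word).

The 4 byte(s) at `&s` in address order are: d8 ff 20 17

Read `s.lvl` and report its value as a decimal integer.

7

[0]=0xd8 [1]=0xff [2]=0x20 [3]=0x17 (big-endian) → word 0xd8ff2017
cnt:7 @ bit 25 → (0xd8ff2017>>25)&0x7f = 0x6c
tag:5 @ bit 20 → (0xd8ff2017>>20)&0x1f = 0xf
chan:1 @ bit 19 → (0xd8ff2017>>19)&0x1 = 0x1
type:8 @ bit 11 → (0xd8ff2017>>11)&0xff = 0xe4
err:7 @ bit 4 → (0xd8ff2017>>4)&0x7f = 0x1
lvl:4 @ bit 0 → (0xd8ff2017>>0)&0xf = 0x7  ←
lvl signed 4b, MSB=0: value = 7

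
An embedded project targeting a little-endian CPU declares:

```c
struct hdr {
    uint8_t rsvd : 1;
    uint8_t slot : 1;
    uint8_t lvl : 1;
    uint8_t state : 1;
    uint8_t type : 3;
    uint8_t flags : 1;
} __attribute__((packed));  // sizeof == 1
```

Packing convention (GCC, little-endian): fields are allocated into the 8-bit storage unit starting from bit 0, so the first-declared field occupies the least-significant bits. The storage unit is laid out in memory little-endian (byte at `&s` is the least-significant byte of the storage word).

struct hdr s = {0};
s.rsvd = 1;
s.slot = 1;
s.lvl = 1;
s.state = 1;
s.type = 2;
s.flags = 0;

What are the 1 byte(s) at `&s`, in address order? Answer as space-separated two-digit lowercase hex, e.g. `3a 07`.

rsvd (1b) val=1 bits=0x1 at bit 0: 0x01
slot (1b) val=1 bits=0x1 at bit 1: 0x03
lvl (1b) val=1 bits=0x1 at bit 2: 0x07
state (1b) val=1 bits=0x1 at bit 3: 0x0f
type (3b) val=2 bits=0x2 at bit 4: 0x2f
flags (1b) val=0 bits=0x0 at bit 7: 0x2f
word = 0x2f → little-endian bytes:
  [0]=0x2f

2f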